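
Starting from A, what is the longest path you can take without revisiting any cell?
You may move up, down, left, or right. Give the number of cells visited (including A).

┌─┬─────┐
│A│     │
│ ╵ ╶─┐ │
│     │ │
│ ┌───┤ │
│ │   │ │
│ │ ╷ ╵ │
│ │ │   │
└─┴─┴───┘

Finding longest simple path using DFS:
Start: (0, 0)
Longest path visits 13 cells
Path: A → down → right → up → right → right → down → down → down → left → up → left → down

Solution:

┌─┬─────┐
│A│↱ → ↓│
│ ╵ ╶─┐ │
│↳ ↑  │↓│
│ ┌───┤ │
│ │↓ ↰│↓│
│ │ ╷ ╵ │
│ │B│↑ ↲│
└─┴─┴───┘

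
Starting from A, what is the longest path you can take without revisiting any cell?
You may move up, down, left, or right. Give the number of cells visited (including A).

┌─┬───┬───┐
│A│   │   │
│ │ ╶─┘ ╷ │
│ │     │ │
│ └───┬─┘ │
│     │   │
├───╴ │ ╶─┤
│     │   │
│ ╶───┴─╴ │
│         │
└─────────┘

Finding longest simple path using DFS:
Start: (0, 0)
Longest path visits 25 cells
Path: A → down → down → right → right → down → left → left → down → right → right → right → right → up → left → up → right → up → up → left → down → left → left → up → right

Solution:

┌─┬───┬───┐
│A│↱ B│↓ ↰│
│ │ ╶─┘ ╷ │
│↓│↑ ← ↲│↑│
│ └───┬─┘ │
│↳ → ↓│↱ ↑│
├───╴ │ ╶─┤
│↓ ← ↲│↑ ↰│
│ ╶───┴─╴ │
│↳ → → → ↑│
└─────────┘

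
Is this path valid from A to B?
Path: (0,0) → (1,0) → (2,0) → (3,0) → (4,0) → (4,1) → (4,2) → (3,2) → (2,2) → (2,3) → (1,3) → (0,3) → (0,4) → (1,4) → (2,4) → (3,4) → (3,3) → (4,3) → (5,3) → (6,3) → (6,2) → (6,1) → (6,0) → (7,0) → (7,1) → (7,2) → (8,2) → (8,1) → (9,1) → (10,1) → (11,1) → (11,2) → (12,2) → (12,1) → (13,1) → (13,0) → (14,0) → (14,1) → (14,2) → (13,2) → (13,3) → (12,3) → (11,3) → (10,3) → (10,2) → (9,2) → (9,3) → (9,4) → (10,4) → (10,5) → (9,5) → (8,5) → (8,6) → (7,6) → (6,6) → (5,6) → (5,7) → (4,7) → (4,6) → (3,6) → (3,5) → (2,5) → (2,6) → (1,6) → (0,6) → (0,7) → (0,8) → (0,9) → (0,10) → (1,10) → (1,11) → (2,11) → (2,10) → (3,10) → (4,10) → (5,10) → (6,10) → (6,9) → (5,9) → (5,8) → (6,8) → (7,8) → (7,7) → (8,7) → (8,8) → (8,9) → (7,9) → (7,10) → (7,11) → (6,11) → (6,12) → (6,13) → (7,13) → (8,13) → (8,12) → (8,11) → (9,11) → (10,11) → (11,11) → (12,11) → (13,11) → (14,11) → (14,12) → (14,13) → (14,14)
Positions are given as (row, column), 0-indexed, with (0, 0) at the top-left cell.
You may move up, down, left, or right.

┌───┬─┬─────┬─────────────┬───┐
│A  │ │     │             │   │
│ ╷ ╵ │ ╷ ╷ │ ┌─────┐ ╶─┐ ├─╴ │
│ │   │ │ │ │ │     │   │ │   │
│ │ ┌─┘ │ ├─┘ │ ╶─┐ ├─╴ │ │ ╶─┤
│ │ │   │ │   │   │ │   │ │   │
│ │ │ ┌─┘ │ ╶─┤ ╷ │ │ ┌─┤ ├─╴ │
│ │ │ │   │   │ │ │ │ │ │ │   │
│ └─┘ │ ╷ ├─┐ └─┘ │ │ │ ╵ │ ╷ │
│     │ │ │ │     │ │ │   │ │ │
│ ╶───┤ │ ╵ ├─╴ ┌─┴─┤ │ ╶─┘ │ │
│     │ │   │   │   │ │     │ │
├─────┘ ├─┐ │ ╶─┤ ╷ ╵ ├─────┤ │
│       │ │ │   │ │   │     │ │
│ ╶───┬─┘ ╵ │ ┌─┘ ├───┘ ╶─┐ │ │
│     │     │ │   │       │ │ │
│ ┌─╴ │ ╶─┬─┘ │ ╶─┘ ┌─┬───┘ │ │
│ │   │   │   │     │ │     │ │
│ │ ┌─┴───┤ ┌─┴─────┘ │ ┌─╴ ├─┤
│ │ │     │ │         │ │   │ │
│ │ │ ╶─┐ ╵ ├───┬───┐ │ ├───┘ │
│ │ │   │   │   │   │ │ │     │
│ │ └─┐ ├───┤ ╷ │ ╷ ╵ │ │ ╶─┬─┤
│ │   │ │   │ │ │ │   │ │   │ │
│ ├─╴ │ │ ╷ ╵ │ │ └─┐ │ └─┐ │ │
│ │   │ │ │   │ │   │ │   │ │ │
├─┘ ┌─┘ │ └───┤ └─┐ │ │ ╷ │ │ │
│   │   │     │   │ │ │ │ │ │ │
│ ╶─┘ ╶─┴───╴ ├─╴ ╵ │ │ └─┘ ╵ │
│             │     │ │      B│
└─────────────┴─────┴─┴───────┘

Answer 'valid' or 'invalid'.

Checking path validity:
Result: All consecutive moves are passable.

valid

Correct solution:

┌───┬─┬─────┬─────────────┬───┐
│A  │ │↱ ↓  │↱ → → → ↓    │   │
│ ╷ ╵ │ ╷ ╷ │ ┌─────┐ ╶─┐ ├─╴ │
│↓│   │↑│↓│ │↑│     │↳ ↓│ │   │
│ │ ┌─┘ │ ├─┘ │ ╶─┐ ├─╴ │ │ ╶─┤
│↓│ │↱ ↑│↓│↱ ↑│   │ │↓ ↲│ │   │
│ │ │ ┌─┘ │ ╶─┤ ╷ │ │ ┌─┤ ├─╴ │
│↓│ │↑│↓ ↲│↑ ↰│ │ │ │↓│ │ │   │
│ └─┘ │ ╷ ├─┐ └─┘ │ │ │ ╵ │ ╷ │
│↳ → ↑│↓│ │ │↑ ↰  │ │↓│   │ │ │
│ ╶───┤ │ ╵ ├─╴ ┌─┴─┤ │ ╶─┘ │ │
│     │↓│   │↱ ↑│↓ ↰│↓│     │ │
├─────┘ ├─┐ │ ╶─┤ ╷ ╵ ├─────┤ │
│↓ ← ← ↲│ │ │↑  │↓│↑ ↲│↱ → ↓│ │
│ ╶───┬─┘ ╵ │ ┌─┘ ├───┘ ╶─┐ │ │
│↳ → ↓│     │↑│↓ ↲│↱ → ↑  │↓│ │
│ ┌─╴ │ ╶─┬─┘ │ ╶─┘ ┌─┬───┘ │ │
│ │↓ ↲│   │↱ ↑│↳ → ↑│ │↓ ← ↲│ │
│ │ ┌─┴───┤ ┌─┴─────┘ │ ┌─╴ ├─┤
│ │↓│↱ → ↓│↑│         │↓│   │ │
│ │ │ ╶─┐ ╵ ├───┬───┐ │ ├───┘ │
│ │↓│↑ ↰│↳ ↑│   │   │ │↓│     │
│ │ └─┐ ├───┤ ╷ │ ╷ ╵ │ │ ╶─┬─┤
│ │↳ ↓│↑│   │ │ │ │   │↓│   │ │
│ ├─╴ │ │ ╷ ╵ │ │ └─┐ │ └─┐ │ │
│ │↓ ↲│↑│ │   │ │   │ │↓  │ │ │
├─┘ ┌─┘ │ └───┤ └─┐ │ │ ╷ │ │ │
│↓ ↲│↱ ↑│     │   │ │ │↓│ │ │ │
│ ╶─┘ ╶─┴───╴ ├─╴ ╵ │ │ └─┘ ╵ │
│↳ → ↑        │     │ │↳ → → B│
└─────────────┴─────┴─┴───────┘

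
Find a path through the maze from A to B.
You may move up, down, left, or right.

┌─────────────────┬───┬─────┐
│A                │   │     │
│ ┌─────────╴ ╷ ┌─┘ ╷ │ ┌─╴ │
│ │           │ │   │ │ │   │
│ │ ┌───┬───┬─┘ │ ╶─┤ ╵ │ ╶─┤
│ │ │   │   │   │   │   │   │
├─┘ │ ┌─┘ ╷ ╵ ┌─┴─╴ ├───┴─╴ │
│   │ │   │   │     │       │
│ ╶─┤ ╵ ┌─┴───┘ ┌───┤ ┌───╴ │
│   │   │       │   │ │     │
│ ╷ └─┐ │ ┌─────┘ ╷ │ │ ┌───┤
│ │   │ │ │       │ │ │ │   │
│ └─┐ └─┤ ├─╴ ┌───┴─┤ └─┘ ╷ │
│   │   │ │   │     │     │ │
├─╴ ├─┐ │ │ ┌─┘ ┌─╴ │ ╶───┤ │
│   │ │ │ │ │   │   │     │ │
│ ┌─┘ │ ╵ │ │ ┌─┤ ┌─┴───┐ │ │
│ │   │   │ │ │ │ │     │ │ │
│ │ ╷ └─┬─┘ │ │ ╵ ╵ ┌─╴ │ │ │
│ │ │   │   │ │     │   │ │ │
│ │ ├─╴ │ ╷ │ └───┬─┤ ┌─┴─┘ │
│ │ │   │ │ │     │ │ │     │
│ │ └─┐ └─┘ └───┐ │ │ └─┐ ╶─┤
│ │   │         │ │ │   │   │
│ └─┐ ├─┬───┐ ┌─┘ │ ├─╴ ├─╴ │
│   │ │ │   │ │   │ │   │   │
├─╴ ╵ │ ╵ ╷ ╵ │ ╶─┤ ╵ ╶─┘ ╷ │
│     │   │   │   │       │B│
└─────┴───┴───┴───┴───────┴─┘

Finding the shortest path through the maze:
Path length: 72 steps
Directions: right → right → right → right → right → right → down → left → left → left → left → left → down → down → left → down → right → down → right → down → right → down → down → right → up → up → up → up → right → right → right → up → right → right → up → left → up → right → up → right → down → down → right → up → up → right → right → down → left → down → right → down → left → left → left → down → down → down → right → right → up → right → down → down → down → down → down → left → down → right → down → down

Solution:

┌─────────────────┬───┬─────┐
│A → → → → → ↓    │↱ ↓│↱ → ↓│
│ ┌─────────╴ ╷ ┌─┘ ╷ │ ┌─╴ │
│ │↓ ← ← ← ← ↲│ │↱ ↑│↓│↑│↓ ↲│
│ │ ┌───┬───┬─┘ │ ╶─┤ ╵ │ ╶─┤
│ │↓│   │   │   │↑ ↰│↳ ↑│↳ ↓│
├─┘ │ ┌─┘ ╷ ╵ ┌─┴─╴ ├───┴─╴ │
│↓ ↲│ │   │   │↱ → ↑│↓ ← ← ↲│
│ ╶─┤ ╵ ┌─┴───┘ ┌───┤ ┌───╴ │
│↳ ↓│   │↱ → → ↑│   │↓│     │
│ ╷ └─┐ │ ┌─────┘ ╷ │ │ ┌───┤
│ │↳ ↓│ │↑│       │ │↓│ │↱ ↓│
│ └─┐ └─┤ ├─╴ ┌───┴─┤ └─┘ ╷ │
│   │↳ ↓│↑│   │     │↳ → ↑│↓│
├─╴ ├─┐ │ │ ┌─┘ ┌─╴ │ ╶───┤ │
│   │ │↓│↑│ │   │   │     │↓│
│ ┌─┘ │ ╵ │ │ ┌─┤ ┌─┴───┐ │ │
│ │   │↳ ↑│ │ │ │ │     │ │↓│
│ │ ╷ └─┬─┘ │ │ ╵ ╵ ┌─╴ │ │ │
│ │ │   │   │ │     │   │ │↓│
│ │ ├─╴ │ ╷ │ └───┬─┤ ┌─┴─┘ │
│ │ │   │ │ │     │ │ │  ↓ ↲│
│ │ └─┐ └─┘ └───┐ │ │ └─┐ ╶─┤
│ │   │         │ │ │   │↳ ↓│
│ └─┐ ├─┬───┐ ┌─┘ │ ├─╴ ├─╴ │
│   │ │ │   │ │   │ │   │  ↓│
├─╴ ╵ │ ╵ ╷ ╵ │ ╶─┤ ╵ ╶─┘ ╷ │
│     │   │   │   │       │B│
└─────┴───┴───┴───┴───────┴─┘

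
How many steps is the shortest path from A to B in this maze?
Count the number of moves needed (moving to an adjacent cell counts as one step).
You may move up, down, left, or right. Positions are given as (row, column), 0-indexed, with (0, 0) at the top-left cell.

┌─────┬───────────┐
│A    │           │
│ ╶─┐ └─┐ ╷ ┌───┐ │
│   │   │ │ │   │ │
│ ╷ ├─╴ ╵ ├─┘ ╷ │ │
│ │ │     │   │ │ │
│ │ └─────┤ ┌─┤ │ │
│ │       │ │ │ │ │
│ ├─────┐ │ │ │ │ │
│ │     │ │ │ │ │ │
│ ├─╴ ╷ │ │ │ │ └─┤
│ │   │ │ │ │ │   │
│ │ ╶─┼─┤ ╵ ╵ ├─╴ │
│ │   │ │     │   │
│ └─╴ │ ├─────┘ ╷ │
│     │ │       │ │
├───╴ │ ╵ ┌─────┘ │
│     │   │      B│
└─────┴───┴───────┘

Using BFS to find shortest path:
Start: (0, 0), End: (8, 8)
Path found:
(0,0) → (1,0) → (1,1) → (2,1) → (3,1) → (3,2) → (3,3) → (3,4) → (4,4) → (5,4) → (6,4) → (6,5) → (5,5) → (4,5) → (3,5) → (2,5) → (2,6) → (1,6) → (1,7) → (2,7) → (3,7) → (4,7) → (5,7) → (5,8) → (6,8) → (7,8) → (8,8)
Number of steps: 26

Solution:

┌─────┬───────────┐
│A    │           │
│ ╶─┐ └─┐ ╷ ┌───┐ │
│↳ ↓│   │ │ │↱ ↓│ │
│ ╷ ├─╴ ╵ ├─┘ ╷ │ │
│ │↓│     │↱ ↑│↓│ │
│ │ └─────┤ ┌─┤ │ │
│ │↳ → → ↓│↑│ │↓│ │
│ ├─────┐ │ │ │ │ │
│ │     │↓│↑│ │↓│ │
│ ├─╴ ╷ │ │ │ │ └─┤
│ │   │ │↓│↑│ │↳ ↓│
│ │ ╶─┼─┤ ╵ ╵ ├─╴ │
│ │   │ │↳ ↑  │  ↓│
│ └─╴ │ ├─────┘ ╷ │
│     │ │       │↓│
├───╴ │ ╵ ┌─────┘ │
│     │   │      B│
└─────┴───┴───────┘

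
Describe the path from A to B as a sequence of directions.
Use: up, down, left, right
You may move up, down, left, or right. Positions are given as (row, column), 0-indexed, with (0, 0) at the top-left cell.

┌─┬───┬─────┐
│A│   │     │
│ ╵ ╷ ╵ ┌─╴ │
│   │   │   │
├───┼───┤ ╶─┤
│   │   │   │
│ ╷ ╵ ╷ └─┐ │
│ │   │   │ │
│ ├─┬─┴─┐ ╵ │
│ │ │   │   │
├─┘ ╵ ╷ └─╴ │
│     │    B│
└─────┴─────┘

Finding the path and converting it to directions:
Path through cells: (0,0) → (1,0) → (1,1) → (0,1) → (0,2) → (1,2) → (1,3) → (0,3) → (0,4) → (0,5) → (1,5) → (1,4) → (2,4) → (2,5) → (3,5) → (4,5) → (5,5)
Directions: down, right, up, right, down, right, up, right, right, down, left, down, right, down, down, down

Solution:

┌─┬───┬─────┐
│A│↱ ↓│↱ → ↓│
│ ╵ ╷ ╵ ┌─╴ │
│↳ ↑│↳ ↑│↓ ↲│
├───┼───┤ ╶─┤
│   │   │↳ ↓│
│ ╷ ╵ ╷ └─┐ │
│ │   │   │↓│
│ ├─┬─┴─┐ ╵ │
│ │ │   │  ↓│
├─┘ ╵ ╷ └─╴ │
│     │    B│
└─────┴─────┘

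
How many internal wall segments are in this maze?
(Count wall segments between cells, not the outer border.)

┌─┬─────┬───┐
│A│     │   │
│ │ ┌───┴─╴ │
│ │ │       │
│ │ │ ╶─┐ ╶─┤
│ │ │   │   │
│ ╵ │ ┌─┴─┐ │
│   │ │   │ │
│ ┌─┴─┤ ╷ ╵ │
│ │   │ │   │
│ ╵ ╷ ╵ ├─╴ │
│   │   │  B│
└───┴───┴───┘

Counting internal wall segments:
Total internal walls: 25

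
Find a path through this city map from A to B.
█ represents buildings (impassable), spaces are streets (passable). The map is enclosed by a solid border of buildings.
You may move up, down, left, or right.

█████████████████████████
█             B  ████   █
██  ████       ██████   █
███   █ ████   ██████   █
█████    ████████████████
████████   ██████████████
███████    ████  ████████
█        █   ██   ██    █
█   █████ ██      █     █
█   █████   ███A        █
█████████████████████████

Finding the shortest path from A to B:
Movement: cardinal only
Path length: 31 steps
Directions: up → left → left → left → up → left → left → up → up → left → left → up → left → left → left → up → left → left → up → up → right → right → right → right → right → right → right → right → right → right → right

Solution:

█████████████████████████
█  ↱→→→→→→→→→→B  ████   █
██ ↑████       ██████   █
███↑←↰█ ████   ██████   █
█████↑←←↰████████████████
████████↑←↰██████████████
███████   ↑████  ████████
█        █↑←↰██   ██    █
█   █████ ██↑←←↰  █     █
█   █████   ███A        █
█████████████████████████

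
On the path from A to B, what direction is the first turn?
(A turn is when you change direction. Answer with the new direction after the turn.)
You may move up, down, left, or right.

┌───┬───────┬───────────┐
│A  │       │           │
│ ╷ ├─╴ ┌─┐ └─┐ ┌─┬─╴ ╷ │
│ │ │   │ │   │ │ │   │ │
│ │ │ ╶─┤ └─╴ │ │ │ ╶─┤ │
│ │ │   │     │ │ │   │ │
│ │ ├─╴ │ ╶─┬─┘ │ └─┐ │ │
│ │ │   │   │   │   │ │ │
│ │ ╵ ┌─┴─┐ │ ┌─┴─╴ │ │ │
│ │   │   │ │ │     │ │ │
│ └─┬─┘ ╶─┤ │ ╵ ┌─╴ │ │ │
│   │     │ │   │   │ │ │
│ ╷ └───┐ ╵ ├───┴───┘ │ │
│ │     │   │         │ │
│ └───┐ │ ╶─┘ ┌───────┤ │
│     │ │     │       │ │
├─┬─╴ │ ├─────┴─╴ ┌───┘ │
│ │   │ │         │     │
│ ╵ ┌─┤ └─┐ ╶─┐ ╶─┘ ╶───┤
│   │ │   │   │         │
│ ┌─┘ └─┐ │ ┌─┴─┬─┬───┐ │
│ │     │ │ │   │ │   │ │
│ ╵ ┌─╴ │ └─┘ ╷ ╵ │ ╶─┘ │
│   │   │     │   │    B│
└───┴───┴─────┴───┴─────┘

Directions: right, down, down, down, down, right, up, right, up, left, up, right, up, right, right, down, right, down, left, left, down, right, down, down, down, left, down, right, right, up, right, right, right, right, up, up, up, up, left, up, right, up, right, down, down, down, down, down, down, down, down, left, left, down, right, right, down, down
First turn direction: down

Solution:

┌───┬───────┬───────────┐
│A ↓│  ↱ → ↓│        ↱ ↓│
│ ╷ ├─╴ ┌─┐ └─┐ ┌─┬─╴ ╷ │
│ │↓│↱ ↑│ │↳ ↓│ │ │↱ ↑│↓│
│ │ │ ╶─┤ └─╴ │ │ │ ╶─┤ │
│ │↓│↑ ↰│↓ ← ↲│ │ │↑ ↰│↓│
│ │ ├─╴ │ ╶─┬─┘ │ └─┐ │ │
│ │↓│↱ ↑│↳ ↓│   │   │↑│↓│
│ │ ╵ ┌─┴─┐ │ ┌─┴─╴ │ │ │
│ │↳ ↑│   │↓│ │     │↑│↓│
│ └─┬─┘ ╶─┤ │ ╵ ┌─╴ │ │ │
│   │     │↓│   │   │↑│↓│
│ ╷ └───┐ ╵ ├───┴───┘ │ │
│ │     │↓ ↲│↱ → → → ↑│↓│
│ └───┐ │ ╶─┘ ┌───────┤ │
│     │ │↳ → ↑│       │↓│
├─┬─╴ │ ├─────┴─╴ ┌───┘ │
│ │   │ │         │↓ ← ↲│
│ ╵ ┌─┤ └─┐ ╶─┐ ╶─┘ ╶───┤
│   │ │   │   │    ↳ → ↓│
│ ┌─┘ └─┐ │ ┌─┴─┬─┬───┐ │
│ │     │ │ │   │ │   │↓│
│ ╵ ┌─╴ │ └─┘ ╷ ╵ │ ╶─┘ │
│   │   │     │   │    B│
└───┴───┴─────┴───┴─────┘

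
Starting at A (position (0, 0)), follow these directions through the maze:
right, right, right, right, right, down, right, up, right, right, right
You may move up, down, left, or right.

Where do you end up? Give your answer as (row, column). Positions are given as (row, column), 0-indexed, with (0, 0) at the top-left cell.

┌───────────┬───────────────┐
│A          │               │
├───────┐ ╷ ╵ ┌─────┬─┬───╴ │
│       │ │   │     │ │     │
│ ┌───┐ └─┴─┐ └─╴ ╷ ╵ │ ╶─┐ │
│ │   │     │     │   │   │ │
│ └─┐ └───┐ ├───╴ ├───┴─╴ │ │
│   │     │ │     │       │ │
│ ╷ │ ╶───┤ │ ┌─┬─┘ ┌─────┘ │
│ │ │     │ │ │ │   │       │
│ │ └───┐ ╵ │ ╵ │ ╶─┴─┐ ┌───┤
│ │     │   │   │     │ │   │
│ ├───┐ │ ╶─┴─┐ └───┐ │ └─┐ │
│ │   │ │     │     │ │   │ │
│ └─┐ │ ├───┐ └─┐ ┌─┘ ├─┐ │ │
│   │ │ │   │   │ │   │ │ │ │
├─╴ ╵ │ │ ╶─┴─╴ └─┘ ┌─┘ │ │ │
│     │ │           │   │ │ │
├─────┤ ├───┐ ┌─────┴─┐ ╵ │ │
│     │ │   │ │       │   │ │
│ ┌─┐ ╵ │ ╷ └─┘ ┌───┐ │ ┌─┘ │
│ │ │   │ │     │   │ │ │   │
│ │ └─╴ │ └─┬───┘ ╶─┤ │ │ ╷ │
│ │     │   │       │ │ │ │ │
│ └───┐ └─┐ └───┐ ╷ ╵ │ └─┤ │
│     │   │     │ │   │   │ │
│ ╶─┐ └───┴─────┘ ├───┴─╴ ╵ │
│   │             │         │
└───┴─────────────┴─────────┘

Following directions step by step:
Start: (0, 0)
  right: (0, 0) → (0, 1)
  right: (0, 1) → (0, 2)
  right: (0, 2) → (0, 3)
  right: (0, 3) → (0, 4)
  right: (0, 4) → (0, 5)
  down: (0, 5) → (1, 5)
  right: (1, 5) → (1, 6)
  up: (1, 6) → (0, 6)
  right: (0, 6) → (0, 7)
  right: (0, 7) → (0, 8)
  right: (0, 8) → (0, 9)
Final position: (0, 9)

Path taken:

┌───────────┬───────────────┐
│A → → → → ↓│↱ → → B        │
├───────┐ ╷ ╵ ┌─────┬─┬───╴ │
│       │ │↳ ↑│     │ │     │
│ ┌───┐ └─┴─┐ └─╴ ╷ ╵ │ ╶─┐ │
│ │   │     │     │   │   │ │
│ └─┐ └───┐ ├───╴ ├───┴─╴ │ │
│   │     │ │     │       │ │
│ ╷ │ ╶───┤ │ ┌─┬─┘ ┌─────┘ │
│ │ │     │ │ │ │   │       │
│ │ └───┐ ╵ │ ╵ │ ╶─┴─┐ ┌───┤
│ │     │   │   │     │ │   │
│ ├───┐ │ ╶─┴─┐ └───┐ │ └─┐ │
│ │   │ │     │     │ │   │ │
│ └─┐ │ ├───┐ └─┐ ┌─┘ ├─┐ │ │
│   │ │ │   │   │ │   │ │ │ │
├─╴ ╵ │ │ ╶─┴─╴ └─┘ ┌─┘ │ │ │
│     │ │           │   │ │ │
├─────┤ ├───┐ ┌─────┴─┐ ╵ │ │
│     │ │   │ │       │   │ │
│ ┌─┐ ╵ │ ╷ └─┘ ┌───┐ │ ┌─┘ │
│ │ │   │ │     │   │ │ │   │
│ │ └─╴ │ └─┬───┘ ╶─┤ │ │ ╷ │
│ │     │   │       │ │ │ │ │
│ └───┐ └─┐ └───┐ ╷ ╵ │ └─┤ │
│     │   │     │ │   │   │ │
│ ╶─┐ └───┴─────┘ ├───┴─╴ ╵ │
│   │             │         │
└───┴─────────────┴─────────┘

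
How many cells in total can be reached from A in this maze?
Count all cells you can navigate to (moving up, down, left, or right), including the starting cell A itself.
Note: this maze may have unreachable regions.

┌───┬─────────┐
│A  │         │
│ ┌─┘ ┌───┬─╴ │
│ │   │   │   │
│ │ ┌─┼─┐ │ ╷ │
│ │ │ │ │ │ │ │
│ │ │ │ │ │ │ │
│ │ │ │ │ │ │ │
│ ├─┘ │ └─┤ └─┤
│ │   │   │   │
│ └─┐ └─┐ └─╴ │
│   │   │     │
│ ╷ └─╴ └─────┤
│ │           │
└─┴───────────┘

Using BFS/flood-fill to find all reachable cells from A:
Maze size: 7 × 7 = 49 total cells
28 cell(s) are walled off and cannot be reached from A.
Reachable cells: 21

Reachable region (· marks reachable cells):

┌───┬─────────┐
│A ·│         │
│ ┌─┘ ┌───┬─╴ │
│·│   │   │   │
│ │ ┌─┼─┐ │ ╷ │
│·│ │·│ │ │ │ │
│ │ │ │ │ │ │ │
│·│ │·│ │ │ │ │
│ ├─┘ │ └─┤ └─┤
│·│· ·│   │   │
│ └─┐ └─┐ └─╴ │
│· ·│· ·│     │
│ ╷ └─╴ └─────┤
│·│· · · · · ·│
└─┴───────────┘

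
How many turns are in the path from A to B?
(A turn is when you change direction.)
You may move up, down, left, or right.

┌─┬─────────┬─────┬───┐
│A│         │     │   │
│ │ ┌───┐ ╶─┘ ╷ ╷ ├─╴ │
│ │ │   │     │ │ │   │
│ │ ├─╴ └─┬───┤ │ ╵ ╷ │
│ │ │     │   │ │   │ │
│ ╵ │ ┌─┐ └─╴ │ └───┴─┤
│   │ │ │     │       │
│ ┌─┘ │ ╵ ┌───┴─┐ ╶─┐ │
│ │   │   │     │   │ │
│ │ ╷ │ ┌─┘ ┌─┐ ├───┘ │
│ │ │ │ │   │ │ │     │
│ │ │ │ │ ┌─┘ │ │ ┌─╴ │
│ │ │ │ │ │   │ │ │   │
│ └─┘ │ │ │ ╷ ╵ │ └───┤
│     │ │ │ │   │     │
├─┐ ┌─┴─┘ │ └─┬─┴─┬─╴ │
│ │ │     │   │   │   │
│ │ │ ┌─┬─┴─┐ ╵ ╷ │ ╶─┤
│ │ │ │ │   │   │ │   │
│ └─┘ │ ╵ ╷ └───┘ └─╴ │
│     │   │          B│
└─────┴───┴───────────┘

Directions: down, down, down, right, up, up, up, right, right, right, down, right, right, up, right, down, down, down, right, right, right, down, down, left, left, down, down, right, right, down, left, down, right, down
Number of turns: 18

Solution:

┌─┬─────────┬─────┬───┐
│A│↱ → → ↓  │↱ ↓  │   │
│ │ ┌───┐ ╶─┘ ╷ ╷ ├─╴ │
│↓│↑│   │↳ → ↑│↓│ │   │
│ │ ├─╴ └─┬───┤ │ ╵ ╷ │
│↓│↑│     │   │↓│   │ │
│ ╵ │ ┌─┐ └─╴ │ └───┴─┤
│↳ ↑│ │ │     │↳ → → ↓│
│ ┌─┘ │ ╵ ┌───┴─┐ ╶─┐ │
│ │   │   │     │   │↓│
│ │ ╷ │ ┌─┘ ┌─┐ ├───┘ │
│ │ │ │ │   │ │ │↓ ← ↲│
│ │ │ │ │ ┌─┘ │ │ ┌─╴ │
│ │ │ │ │ │   │ │↓│   │
│ └─┘ │ │ │ ╷ ╵ │ └───┤
│     │ │ │ │   │↳ → ↓│
├─┐ ┌─┴─┘ │ └─┬─┴─┬─╴ │
│ │ │     │   │   │↓ ↲│
│ │ │ ┌─┬─┴─┐ ╵ ╷ │ ╶─┤
│ │ │ │ │   │   │ │↳ ↓│
│ └─┘ │ ╵ ╷ └───┘ └─╴ │
│     │   │          B│
└─────┴───┴───────────┘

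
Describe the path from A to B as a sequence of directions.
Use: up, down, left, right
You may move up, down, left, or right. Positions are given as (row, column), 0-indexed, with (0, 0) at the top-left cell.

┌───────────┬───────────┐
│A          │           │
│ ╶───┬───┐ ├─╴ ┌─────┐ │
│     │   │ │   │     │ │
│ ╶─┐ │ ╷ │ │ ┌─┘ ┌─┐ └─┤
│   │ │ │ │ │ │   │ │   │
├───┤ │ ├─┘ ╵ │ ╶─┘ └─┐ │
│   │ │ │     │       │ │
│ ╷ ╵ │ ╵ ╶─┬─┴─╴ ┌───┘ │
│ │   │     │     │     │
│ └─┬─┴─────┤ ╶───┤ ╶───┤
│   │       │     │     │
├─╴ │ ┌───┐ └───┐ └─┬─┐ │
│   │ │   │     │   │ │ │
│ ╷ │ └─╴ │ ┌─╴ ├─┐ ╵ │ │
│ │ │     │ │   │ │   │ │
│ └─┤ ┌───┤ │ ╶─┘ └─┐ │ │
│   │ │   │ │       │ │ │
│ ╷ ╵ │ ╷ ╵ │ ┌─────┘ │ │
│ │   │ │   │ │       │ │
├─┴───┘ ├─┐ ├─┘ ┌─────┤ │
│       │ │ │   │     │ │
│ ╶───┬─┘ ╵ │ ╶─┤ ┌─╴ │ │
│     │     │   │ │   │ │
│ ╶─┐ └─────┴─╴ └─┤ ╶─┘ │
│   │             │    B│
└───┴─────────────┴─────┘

Finding the path and converting it to directions:
Path through cells: (0,0) → (1,0) → (1,1) → (1,2) → (2,2) → (3,2) → (4,2) → (4,1) → (3,1) → (3,0) → (4,0) → (5,0) → (5,1) → (6,1) → (6,0) → (7,0) → (8,0) → (8,1) → (9,1) → (9,2) → (8,2) → (7,2) → (6,2) → (5,2) → (5,3) → (5,4) → (5,5) → (6,5) → (7,5) → (8,5) → (9,5) → (9,4) → (8,4) → (8,3) → (9,3) → (10,3) → (10,2) → (10,1) → (10,0) → (11,0) → (11,1) → (11,2) → (12,2) → (12,3) → (12,4) → (12,5) → (12,6) → (12,7) → (11,7) → (11,6) → (10,6) → (10,7) → (9,7) → (9,8) → (9,9) → (9,10) → (8,10) → (7,10) → (7,9) → (6,9) → (6,8) → (5,8) → (5,7) → (5,6) → (4,6) → (4,7) → (4,8) → (3,8) → (3,7) → (2,7) → (2,8) → (1,8) → (1,9) → (1,10) → (2,10) → (2,11) → (3,11) → (4,11) → (4,10) → (4,9) → (5,9) → (5,10) → (5,11) → (6,11) → (7,11) → (8,11) → (9,11) → (10,11) → (11,11) → (12,11)
Directions: down, right, right, down, down, down, left, up, left, down, down, right, down, left, down, down, right, down, right, up, up, up, up, right, right, right, down, down, down, down, left, up, left, down, down, left, left, left, down, right, right, down, right, right, right, right, right, up, left, up, right, up, right, right, right, up, up, left, up, left, up, left, left, up, right, right, up, left, up, right, up, right, right, down, right, down, down, left, left, down, right, right, down, down, down, down, down, down, down

Solution:

┌───────────┬───────────┐
│A          │           │
│ ╶───┬───┐ ├─╴ ┌─────┐ │
│↳ → ↓│   │ │   │↱ → ↓│ │
│ ╶─┐ │ ╷ │ │ ┌─┘ ┌─┐ └─┤
│   │↓│ │ │ │ │↱ ↑│ │↳ ↓│
├───┤ │ ├─┘ ╵ │ ╶─┘ └─┐ │
│↓ ↰│↓│ │     │↑ ↰    │↓│
│ ╷ ╵ │ ╵ ╶─┬─┴─╴ ┌───┘ │
│↓│↑ ↲│     │↱ → ↑│↓ ← ↲│
│ └─┬─┴─────┤ ╶───┤ ╶───┤
│↳ ↓│↱ → → ↓│↑ ← ↰│↳ → ↓│
├─╴ │ ┌───┐ └───┐ └─┬─┐ │
│↓ ↲│↑│   │↓    │↑ ↰│ │↓│
│ ╷ │ └─╴ │ ┌─╴ ├─┐ ╵ │ │
│↓│ │↑    │↓│   │ │↑ ↰│↓│
│ └─┤ ┌───┤ │ ╶─┘ └─┐ │ │
│↳ ↓│↑│↓ ↰│↓│       │↑│↓│
│ ╷ ╵ │ ╷ ╵ │ ┌─────┘ │ │
│ │↳ ↑│↓│↑ ↲│ │↱ → → ↑│↓│
├─┴───┘ ├─┐ ├─┘ ┌─────┤ │
│↓ ← ← ↲│ │ │↱ ↑│     │↓│
│ ╶───┬─┘ ╵ │ ╶─┤ ┌─╴ │ │
│↳ → ↓│     │↑ ↰│ │   │↓│
│ ╶─┐ └─────┴─╴ └─┤ ╶─┘ │
│   │↳ → → → → ↑  │    B│
└───┴─────────────┴─────┘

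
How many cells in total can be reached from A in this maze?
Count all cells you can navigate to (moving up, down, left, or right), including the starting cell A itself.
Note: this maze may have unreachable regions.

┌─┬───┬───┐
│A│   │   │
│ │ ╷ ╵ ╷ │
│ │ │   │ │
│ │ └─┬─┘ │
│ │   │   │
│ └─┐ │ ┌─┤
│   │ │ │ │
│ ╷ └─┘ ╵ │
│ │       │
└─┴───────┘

Using BFS/flood-fill to find all reachable cells from A:
Maze size: 5 × 5 = 25 total cells
All cells are reachable — the maze is fully connected.
Reachable cells: 25

Reachable region (· marks reachable cells):

┌─┬───┬───┐
│A│· ·│· ·│
│ │ ╷ ╵ ╷ │
│·│·│· ·│·│
│ │ └─┬─┘ │
│·│· ·│· ·│
│ └─┐ │ ┌─┤
│· ·│·│·│·│
│ ╷ └─┘ ╵ │
│·│· · · ·│
└─┴───────┘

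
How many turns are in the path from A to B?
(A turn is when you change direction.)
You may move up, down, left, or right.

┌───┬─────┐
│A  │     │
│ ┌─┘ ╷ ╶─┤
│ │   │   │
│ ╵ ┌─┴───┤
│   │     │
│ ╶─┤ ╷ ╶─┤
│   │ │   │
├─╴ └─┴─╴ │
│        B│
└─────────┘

Directions: down, down, down, right, down, right, right, right
Number of turns: 3

Solution:

┌───┬─────┐
│A  │     │
│ ┌─┘ ╷ ╶─┤
│↓│   │   │
│ ╵ ┌─┴───┤
│↓  │     │
│ ╶─┤ ╷ ╶─┤
│↳ ↓│ │   │
├─╴ └─┴─╴ │
│  ↳ → → B│
└─────────┘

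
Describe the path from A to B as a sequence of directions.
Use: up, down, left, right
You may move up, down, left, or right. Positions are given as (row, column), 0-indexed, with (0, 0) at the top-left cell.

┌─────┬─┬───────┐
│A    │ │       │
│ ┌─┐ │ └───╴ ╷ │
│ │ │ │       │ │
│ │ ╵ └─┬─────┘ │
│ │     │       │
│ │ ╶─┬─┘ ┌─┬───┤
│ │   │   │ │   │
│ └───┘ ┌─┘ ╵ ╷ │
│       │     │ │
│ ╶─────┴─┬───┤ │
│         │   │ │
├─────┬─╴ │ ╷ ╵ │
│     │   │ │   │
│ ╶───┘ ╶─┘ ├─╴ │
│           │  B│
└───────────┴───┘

Finding the path and converting it to directions:
Path through cells: (0,0) → (1,0) → (2,0) → (3,0) → (4,0) → (5,0) → (5,1) → (5,2) → (5,3) → (5,4) → (6,4) → (6,3) → (7,3) → (7,4) → (7,5) → (6,5) → (5,5) → (5,6) → (6,6) → (6,7) → (7,7)
Directions: down, down, down, down, down, right, right, right, right, down, left, down, right, right, up, up, right, down, right, down

Solution:

┌─────┬─┬───────┐
│A    │ │       │
│ ┌─┐ │ └───╴ ╷ │
│↓│ │ │       │ │
│ │ ╵ └─┬─────┘ │
│↓│     │       │
│ │ ╶─┬─┘ ┌─┬───┤
│↓│   │   │ │   │
│ └───┘ ┌─┘ ╵ ╷ │
│↓      │     │ │
│ ╶─────┴─┬───┤ │
│↳ → → → ↓│↱ ↓│ │
├─────┬─╴ │ ╷ ╵ │
│     │↓ ↲│↑│↳ ↓│
│ ╶───┘ ╶─┘ ├─╴ │
│      ↳ → ↑│  B│
└───────────┴───┘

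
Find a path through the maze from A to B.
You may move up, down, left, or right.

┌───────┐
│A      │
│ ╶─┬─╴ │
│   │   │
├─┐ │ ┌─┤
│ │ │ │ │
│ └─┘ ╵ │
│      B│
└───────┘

Finding the shortest path through the maze:
Path length: 8 steps
Directions: right → right → right → down → left → down → down → right

Solution:

┌───────┐
│A → → ↓│
│ ╶─┬─╴ │
│   │↓ ↲│
├─┐ │ ┌─┤
│ │ │↓│ │
│ └─┘ ╵ │
│    ↳ B│
└───────┘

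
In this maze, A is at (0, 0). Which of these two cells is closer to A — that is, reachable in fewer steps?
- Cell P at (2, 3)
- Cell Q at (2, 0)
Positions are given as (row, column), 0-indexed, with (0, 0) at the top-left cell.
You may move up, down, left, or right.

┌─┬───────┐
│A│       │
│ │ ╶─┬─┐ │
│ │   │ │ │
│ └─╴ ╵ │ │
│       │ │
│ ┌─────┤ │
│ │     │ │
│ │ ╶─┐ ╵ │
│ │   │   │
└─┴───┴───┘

Shortest path A → P at (2, 3): 5 steps
Shortest path A → Q at (2, 0): 2 steps

Q is closer (2 steps vs 5 steps).

Path to P:

┌─┬───────┐
│A│       │
│ │ ╶─┬─┐ │
│↓│   │ │ │
│ └─╴ ╵ │ │
│↳ → → P│ │
│ ┌─────┤ │
│ │     │ │
│ │ ╶─┐ ╵ │
│ │   │   │
└─┴───┴───┘

Path to Q:

┌─┬───────┐
│A│       │
│ │ ╶─┬─┐ │
│↓│   │ │ │
│ └─╴ ╵ │ │
│Q      │ │
│ ┌─────┤ │
│ │     │ │
│ │ ╶─┐ ╵ │
│ │   │   │
└─┴───┴───┘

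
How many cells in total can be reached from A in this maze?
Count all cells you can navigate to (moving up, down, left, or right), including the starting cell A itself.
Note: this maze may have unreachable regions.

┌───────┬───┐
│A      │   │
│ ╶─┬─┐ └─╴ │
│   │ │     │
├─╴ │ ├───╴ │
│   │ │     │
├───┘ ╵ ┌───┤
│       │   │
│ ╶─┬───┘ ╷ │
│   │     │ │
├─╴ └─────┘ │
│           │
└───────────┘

Using BFS/flood-fill to find all reachable cells from A:
Maze size: 6 × 6 = 36 total cells
All cells are reachable — the maze is fully connected.
Reachable cells: 36

Reachable region (· marks reachable cells):

┌───────┬───┐
│A · · ·│· ·│
│ ╶─┬─┐ └─╴ │
│· ·│·│· · ·│
├─╴ │ ├───╴ │
│· ·│·│· · ·│
├───┘ ╵ ┌───┤
│· · · ·│· ·│
│ ╶─┬───┘ ╷ │
│· ·│· · ·│·│
├─╴ └─────┘ │
│· · · · · ·│
└───────────┘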